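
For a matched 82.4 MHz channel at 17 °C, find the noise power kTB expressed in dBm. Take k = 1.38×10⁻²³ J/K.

−94.8 dBm

T = 17 °C + 273.15 = 290.15 K
P_n = kTB = 1.38×10⁻²³ × 290.15 × 8.24×10⁷ = 3.30×10⁻¹³ W
In dBm: 10 log₁₀(3.30×10⁻¹³ / 10⁻³) = −94.8 dBm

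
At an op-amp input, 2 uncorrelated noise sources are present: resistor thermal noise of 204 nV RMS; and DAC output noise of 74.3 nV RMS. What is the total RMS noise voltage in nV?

217 nV

Uncorrelated sources add in power (mean-square): V_tot = √(ΣV_i²)
V_tot = √[(2.04×10⁻⁷)² + (7.43×10⁻⁸)²] = 2.17×10⁻⁷ V = 217 nV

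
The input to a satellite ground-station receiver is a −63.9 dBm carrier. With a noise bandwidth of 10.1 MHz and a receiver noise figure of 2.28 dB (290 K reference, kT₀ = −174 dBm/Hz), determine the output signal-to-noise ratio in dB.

Noise floor: N = −174 + 10 log₁₀(B) + NF
10 log₁₀(1.01×10⁷) = 70.04 dB
N = −174 + 70.04 + 2.28 = −101.68 dBm
SNR = P_sig − N = −63.9 − (−101.68) = 37.78 dB → 37.8 dB

37.8 dB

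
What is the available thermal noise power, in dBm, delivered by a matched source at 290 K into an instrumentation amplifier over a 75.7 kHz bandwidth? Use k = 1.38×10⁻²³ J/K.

−125.2 dBm

P_n = kTB = 1.38×10⁻²³ × 290 × 7.57×10⁴ = 3.03×10⁻¹⁶ W
In dBm: 10 log₁₀(3.03×10⁻¹⁶ / 10⁻³) = −125.2 dBm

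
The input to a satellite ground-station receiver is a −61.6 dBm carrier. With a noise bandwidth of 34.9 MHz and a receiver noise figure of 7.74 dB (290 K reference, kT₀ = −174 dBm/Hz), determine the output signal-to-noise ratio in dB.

Noise floor: N = −174 + 10 log₁₀(B) + NF
10 log₁₀(3.49×10⁷) = 75.43 dB
N = −174 + 75.43 + 7.74 = −90.83 dBm
SNR = P_sig − N = −61.6 − (−90.83) = 29.23 dB → 29.2 dB

29.2 dB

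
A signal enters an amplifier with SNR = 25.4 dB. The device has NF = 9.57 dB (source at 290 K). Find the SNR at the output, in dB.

By definition F = SNR_in/SNR_out, so in dB: SNR_out = SNR_in − NF
SNR_out = 25.4 − 9.57 = 15.83 dB

15.83 dB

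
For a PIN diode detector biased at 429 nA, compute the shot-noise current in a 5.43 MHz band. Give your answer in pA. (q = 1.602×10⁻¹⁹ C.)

I_n = √(2qI·B)
2qI·B = 2 × 1.602×10⁻¹⁹ × 4.29×10⁻⁷ × 5.43×10⁶ = 7.46×10⁻¹⁹ A²
I_n = √(7.46×10⁻¹⁹) = 8.64×10⁻¹⁰ A = 864 pA

864 pA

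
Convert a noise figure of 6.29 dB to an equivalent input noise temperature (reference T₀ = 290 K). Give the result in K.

944 K

F = 10^(6.29/10) = 4.25598
T_e = (F − 1)·T₀ = (4.25598 − 1) × 290 = 944 K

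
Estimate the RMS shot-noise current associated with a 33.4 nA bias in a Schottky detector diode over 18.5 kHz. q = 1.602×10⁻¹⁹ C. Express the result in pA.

I_n = √(2qI·B)
2qI·B = 2 × 1.602×10⁻¹⁹ × 3.34×10⁻⁸ × 1.85×10⁴ = 1.98×10⁻²² A²
I_n = √(1.98×10⁻²²) = 1.41×10⁻¹¹ A = 14.1 pA

14.1 pA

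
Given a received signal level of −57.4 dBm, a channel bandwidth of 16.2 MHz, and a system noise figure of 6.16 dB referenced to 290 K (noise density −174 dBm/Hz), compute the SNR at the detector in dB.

Noise floor: N = −174 + 10 log₁₀(B) + NF
10 log₁₀(1.62×10⁷) = 72.1 dB
N = −174 + 72.1 + 6.16 = −95.74 dBm
SNR = P_sig − N = −57.4 − (−95.74) = 38.34 dB → 38.3 dB

38.3 dB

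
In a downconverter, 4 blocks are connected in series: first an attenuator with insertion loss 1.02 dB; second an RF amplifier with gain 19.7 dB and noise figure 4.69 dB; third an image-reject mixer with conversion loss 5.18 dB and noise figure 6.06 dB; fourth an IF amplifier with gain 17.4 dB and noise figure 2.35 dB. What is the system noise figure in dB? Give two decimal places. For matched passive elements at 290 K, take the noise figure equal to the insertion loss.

Convert to linear (a loss of L dB is a gain of −L dB): F_i = 10^(NF_i/10), G_i = 10^(G_i,dB/10)
  Stage 1: F_1 = 10^(1.02/10) = 1.265, G_1 = 10^(−1.02/10) = 0.7907
  Stage 2: F_2 = 10^(4.69/10) = 2.944, G_2 = 10^(19.7/10) = 93.33
  Stage 3: F_3 = 10^(6.06/10) = 4.036, G_3 = 10^(−5.18/10) = 0.3034
  Stage 4: F_4 = 10^(2.35/10) = 1.718, G_4 = 10^(17.4/10) = 54.95
Friis cascade:
  F = 1.265 + (2.944 − 1)/0.7907 + (4.036 − 1)/73.79 + (1.718 − 1)/22.39 = 3.797
NF = 10 log₁₀(3.797) = 5.79 dB

5.79 dB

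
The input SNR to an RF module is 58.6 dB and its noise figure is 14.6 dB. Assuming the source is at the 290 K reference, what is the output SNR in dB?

By definition F = SNR_in/SNR_out, so in dB: SNR_out = SNR_in − NF
SNR_out = 58.6 − 14.6 = 44.0 dB

44.0 dB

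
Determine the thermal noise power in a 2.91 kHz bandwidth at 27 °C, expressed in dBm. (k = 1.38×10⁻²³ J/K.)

T = 27 °C + 273.15 = 300.15 K
P_n = kTB = 1.38×10⁻²³ × 300.15 × 2.91×10³ = 1.21×10⁻¹⁷ W
In dBm: 10 log₁₀(1.21×10⁻¹⁷ / 10⁻³) = −139.2 dBm

−139.2 dBm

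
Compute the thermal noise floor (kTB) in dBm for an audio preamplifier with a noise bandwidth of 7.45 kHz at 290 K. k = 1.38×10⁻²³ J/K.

P_n = kTB = 1.38×10⁻²³ × 290 × 7.45×10³ = 2.98×10⁻¹⁷ W
In dBm: 10 log₁₀(2.98×10⁻¹⁷ / 10⁻³) = −135.3 dBm

−135.3 dBm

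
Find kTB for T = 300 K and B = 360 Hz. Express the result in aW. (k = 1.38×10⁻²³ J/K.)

P_n = kTB = 1.38×10⁻²³ × 300 × 3.60×10² = 1.49×10⁻¹⁸ W = 1.49 aW

1.49 aW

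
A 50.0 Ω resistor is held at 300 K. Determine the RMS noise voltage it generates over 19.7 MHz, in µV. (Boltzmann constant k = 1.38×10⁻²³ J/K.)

4.04 µV

V_n = √(4kTRB)
4kTRB = 4 × 1.38×10⁻²³ × 300 × 5.00×10¹ × 1.97×10⁷ = 1.63×10⁻¹¹ V²
V_n = √(1.63×10⁻¹¹) = 4.04×10⁻⁶ V = 4.04 µV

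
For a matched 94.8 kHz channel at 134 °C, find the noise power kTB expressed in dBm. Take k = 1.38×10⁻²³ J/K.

−122.7 dBm

T = 134 °C + 273.15 = 407.15 K
P_n = kTB = 1.38×10⁻²³ × 407.15 × 9.48×10⁴ = 5.33×10⁻¹⁶ W
In dBm: 10 log₁₀(5.33×10⁻¹⁶ / 10⁻³) = −122.7 dBm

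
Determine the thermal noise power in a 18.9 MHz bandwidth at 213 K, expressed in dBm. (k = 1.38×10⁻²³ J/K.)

P_n = kTB = 1.38×10⁻²³ × 213 × 1.89×10⁷ = 5.56×10⁻¹⁴ W
In dBm: 10 log₁₀(5.56×10⁻¹⁴ / 10⁻³) = −102.6 dBm

−102.6 dBm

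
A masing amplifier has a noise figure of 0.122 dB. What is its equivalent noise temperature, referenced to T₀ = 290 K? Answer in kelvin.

F = 10^(0.122/10) = 1.02849
T_e = (F − 1)·T₀ = (1.02849 − 1) × 290 = 8.26 K

8.26 K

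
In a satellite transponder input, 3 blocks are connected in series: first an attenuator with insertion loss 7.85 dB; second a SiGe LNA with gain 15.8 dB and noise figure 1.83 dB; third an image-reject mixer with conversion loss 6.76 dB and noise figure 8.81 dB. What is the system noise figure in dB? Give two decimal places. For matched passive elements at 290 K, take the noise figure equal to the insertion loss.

Convert to linear (a loss of L dB is a gain of −L dB): F_i = 10^(NF_i/10), G_i = 10^(G_i,dB/10)
  Stage 1: F_1 = 10^(7.85/10) = 6.095, G_1 = 10^(−7.85/10) = 0.1641
  Stage 2: F_2 = 10^(1.83/10) = 1.524, G_2 = 10^(15.8/10) = 38.02
  Stage 3: F_3 = 10^(8.81/10) = 7.603, G_3 = 10^(−6.76/10) = 0.2109
Friis cascade:
  F = 6.095 + (1.524 − 1)/0.1641 + (7.603 − 1)/6.237 = 10.35
NF = 10 log₁₀(10.35) = 10.15 dB

10.15 dB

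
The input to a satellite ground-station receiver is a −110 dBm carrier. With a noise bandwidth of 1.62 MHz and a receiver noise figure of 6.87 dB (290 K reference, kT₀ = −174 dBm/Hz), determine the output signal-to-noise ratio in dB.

Noise floor: N = −174 + 10 log₁₀(B) + NF
10 log₁₀(1.62×10⁶) = 62.1 dB
N = −174 + 62.1 + 6.87 = −105.03 dBm
SNR = P_sig − N = −110 − (−105.03) = −4.97 dB → −5.0 dB

−5.0 dB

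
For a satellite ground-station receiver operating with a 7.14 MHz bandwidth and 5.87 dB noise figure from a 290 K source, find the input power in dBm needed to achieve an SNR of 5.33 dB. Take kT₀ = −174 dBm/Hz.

Sensitivity = −174 + 10 log₁₀(B) + NF + SNR_min
= −174 + 68.54 + 5.87 + 5.33
= −94.26 dBm → −94.3 dBm

−94.3 dBm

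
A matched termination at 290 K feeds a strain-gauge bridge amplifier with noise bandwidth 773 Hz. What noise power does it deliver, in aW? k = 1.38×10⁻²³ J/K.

3.09 aW

P_n = kTB = 1.38×10⁻²³ × 290 × 7.73×10² = 3.09×10⁻¹⁸ W = 3.09 aW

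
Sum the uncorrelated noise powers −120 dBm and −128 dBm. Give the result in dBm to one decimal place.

Convert to linear, add, convert back:
P₁ = 1.00×10⁻¹⁵ W, P₂ = 1.58×10⁻¹⁶ W
P_tot = 1.16×10⁻¹⁵ W → 10 log₁₀(P_tot / 10⁻³) = −119.4 dBm

−119.4 dBm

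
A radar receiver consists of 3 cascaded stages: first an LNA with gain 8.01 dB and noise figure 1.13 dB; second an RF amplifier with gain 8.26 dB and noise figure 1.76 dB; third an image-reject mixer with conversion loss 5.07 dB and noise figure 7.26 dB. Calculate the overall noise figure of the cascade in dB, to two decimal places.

Convert to linear (a loss of L dB is a gain of −L dB): F_i = 10^(NF_i/10), G_i = 10^(G_i,dB/10)
  Stage 1: F_1 = 10^(1.13/10) = 1.297, G_1 = 10^(8.01/10) = 6.324
  Stage 2: F_2 = 10^(1.76/10) = 1.500, G_2 = 10^(8.26/10) = 6.699
  Stage 3: F_3 = 10^(7.26/10) = 5.321, G_3 = 10^(−5.07/10) = 0.3112
Friis cascade:
  F = 1.297 + (1.500 − 1)/6.324 + (5.321 − 1)/42.36 = 1.478
NF = 10 log₁₀(1.478) = 1.70 dB

1.70 dB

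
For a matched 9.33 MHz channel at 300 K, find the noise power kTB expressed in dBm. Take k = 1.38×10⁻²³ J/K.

−104.1 dBm

P_n = kTB = 1.38×10⁻²³ × 300 × 9.33×10⁶ = 3.86×10⁻¹⁴ W
In dBm: 10 log₁₀(3.86×10⁻¹⁴ / 10⁻³) = −104.1 dBm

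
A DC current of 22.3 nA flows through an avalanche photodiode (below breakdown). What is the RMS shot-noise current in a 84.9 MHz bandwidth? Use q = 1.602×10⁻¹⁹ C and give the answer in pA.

779 pA

I_n = √(2qI·B)
2qI·B = 2 × 1.602×10⁻¹⁹ × 2.23×10⁻⁸ × 8.49×10⁷ = 6.07×10⁻¹⁹ A²
I_n = √(6.07×10⁻¹⁹) = 7.79×10⁻¹⁰ A = 779 pA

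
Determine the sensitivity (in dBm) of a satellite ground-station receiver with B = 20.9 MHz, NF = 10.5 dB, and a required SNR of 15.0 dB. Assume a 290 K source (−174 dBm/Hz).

Sensitivity = −174 + 10 log₁₀(B) + NF + SNR_min
= −174 + 73.2 + 10.5 + 15.0
= −75.3 dBm → −75.3 dBm

−75.3 dBm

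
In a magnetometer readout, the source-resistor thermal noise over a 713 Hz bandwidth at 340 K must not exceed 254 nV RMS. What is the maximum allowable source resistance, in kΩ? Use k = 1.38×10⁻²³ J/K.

Johnson–Nyquist: V_n = √(4kTRB) ⇒ R = V_n² / (4kTB)
4kTB = 4 × 1.38×10⁻²³ × 340 × 7.13×10² = 1.34×10⁻¹⁷
R = (2.54×10⁻⁷)² / 1.34×10⁻¹⁷ = 4.82×10³ Ω = 4.82 kΩ

4.82 kΩ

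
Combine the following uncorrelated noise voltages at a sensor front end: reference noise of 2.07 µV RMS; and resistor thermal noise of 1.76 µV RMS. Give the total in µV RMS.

2.72 µV

Uncorrelated sources add in power (mean-square): V_tot = √(ΣV_i²)
V_tot = √[(2.07×10⁻⁶)² + (1.76×10⁻⁶)²] = 2.72×10⁻⁶ V = 2.72 µV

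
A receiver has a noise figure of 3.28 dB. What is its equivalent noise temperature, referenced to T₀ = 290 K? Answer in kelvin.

F = 10^(3.28/10) = 2.12814
T_e = (F − 1)·T₀ = (2.12814 − 1) × 290 = 327 K

327 K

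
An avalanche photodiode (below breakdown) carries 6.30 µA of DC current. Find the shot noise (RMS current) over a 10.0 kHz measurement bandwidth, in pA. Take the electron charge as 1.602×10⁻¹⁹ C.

142 pA

I_n = √(2qI·B)
2qI·B = 2 × 1.602×10⁻¹⁹ × 6.30×10⁻⁶ × 1.00×10⁴ = 2.02×10⁻²⁰ A²
I_n = √(2.02×10⁻²⁰) = 1.42×10⁻¹⁰ A = 142 pA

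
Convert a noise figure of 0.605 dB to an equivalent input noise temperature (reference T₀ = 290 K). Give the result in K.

43.3 K

F = 10^(0.605/10) = 1.14948
T_e = (F − 1)·T₀ = (1.14948 − 1) × 290 = 43.3 K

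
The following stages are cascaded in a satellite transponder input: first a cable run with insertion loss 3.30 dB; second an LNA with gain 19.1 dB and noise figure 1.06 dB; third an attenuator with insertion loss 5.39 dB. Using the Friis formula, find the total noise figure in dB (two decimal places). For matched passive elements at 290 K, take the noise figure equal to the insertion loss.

4.46 dB

Convert to linear (a loss of L dB is a gain of −L dB): F_i = 10^(NF_i/10), G_i = 10^(G_i,dB/10)
  Stage 1: F_1 = 10^(3.30/10) = 2.138, G_1 = 10^(−3.30/10) = 0.4677
  Stage 2: F_2 = 10^(1.06/10) = 1.276, G_2 = 10^(19.1/10) = 81.28
  Stage 3: F_3 = 10^(5.39/10) = 3.459, G_3 = 10^(−5.39/10) = 0.2891
Friis cascade:
  F = 2.138 + (1.276 − 1)/0.4677 + (3.459 − 1)/38.02 = 2.794
NF = 10 log₁₀(2.794) = 4.46 dB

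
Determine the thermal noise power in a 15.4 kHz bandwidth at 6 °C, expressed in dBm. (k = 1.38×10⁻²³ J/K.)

−132.3 dBm

T = 6 °C + 273.15 = 279.15 K
P_n = kTB = 1.38×10⁻²³ × 279.15 × 1.54×10⁴ = 5.93×10⁻¹⁷ W
In dBm: 10 log₁₀(5.93×10⁻¹⁷ / 10⁻³) = −132.3 dBm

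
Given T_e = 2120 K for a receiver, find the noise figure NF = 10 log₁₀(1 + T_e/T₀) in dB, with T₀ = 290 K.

9.20 dB

F = 1 + T_e/T₀ = 1 + 2120/290 = 8.31034
NF = 10 log₁₀(8.31034) = 9.20 dB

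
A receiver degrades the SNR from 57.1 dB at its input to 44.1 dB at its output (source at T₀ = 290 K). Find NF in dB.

13.0 dB

NF (dB) = SNR_in(dB) − SNR_out(dB) when the source is at T₀
NF = 57.1 − 44.1 = 13.0 dB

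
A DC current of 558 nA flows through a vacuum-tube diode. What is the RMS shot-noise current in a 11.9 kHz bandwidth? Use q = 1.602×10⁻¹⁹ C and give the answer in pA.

I_n = √(2qI·B)
2qI·B = 2 × 1.602×10⁻¹⁹ × 5.58×10⁻⁷ × 1.19×10⁴ = 2.13×10⁻²¹ A²
I_n = √(2.13×10⁻²¹) = 4.61×10⁻¹¹ A = 46.1 pA

46.1 pA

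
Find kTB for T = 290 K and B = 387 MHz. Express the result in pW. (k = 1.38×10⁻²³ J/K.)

1.55 pW

P_n = kTB = 1.38×10⁻²³ × 290 × 3.87×10⁸ = 1.55×10⁻¹² W = 1.55 pW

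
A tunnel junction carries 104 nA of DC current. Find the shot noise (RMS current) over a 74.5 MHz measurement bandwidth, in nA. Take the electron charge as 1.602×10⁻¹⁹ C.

1.58 nA

I_n = √(2qI·B)
2qI·B = 2 × 1.602×10⁻¹⁹ × 1.04×10⁻⁷ × 7.45×10⁷ = 2.48×10⁻¹⁸ A²
I_n = √(2.48×10⁻¹⁸) = 1.58×10⁻⁹ A = 1.58 nA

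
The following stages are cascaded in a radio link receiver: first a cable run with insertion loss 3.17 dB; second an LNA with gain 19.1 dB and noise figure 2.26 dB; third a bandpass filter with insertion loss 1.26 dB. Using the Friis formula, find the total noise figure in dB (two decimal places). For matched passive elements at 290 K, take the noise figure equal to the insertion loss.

Convert to linear (a loss of L dB is a gain of −L dB): F_i = 10^(NF_i/10), G_i = 10^(G_i,dB/10)
  Stage 1: F_1 = 10^(3.17/10) = 2.075, G_1 = 10^(−3.17/10) = 0.4819
  Stage 2: F_2 = 10^(2.26/10) = 1.683, G_2 = 10^(19.1/10) = 81.28
  Stage 3: F_3 = 10^(1.26/10) = 1.337, G_3 = 10^(−1.26/10) = 0.7482
Friis cascade:
  F = 2.075 + (1.683 − 1)/0.4819 + (1.337 − 1)/39.17 = 3.500
NF = 10 log₁₀(3.500) = 5.44 dB

5.44 dB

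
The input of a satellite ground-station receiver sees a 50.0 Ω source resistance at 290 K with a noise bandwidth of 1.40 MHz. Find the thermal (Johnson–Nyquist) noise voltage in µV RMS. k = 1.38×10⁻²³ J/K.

V_n = √(4kTRB)
4kTRB = 4 × 1.38×10⁻²³ × 290 × 5.00×10¹ × 1.40×10⁶ = 1.12×10⁻¹² V²
V_n = √(1.12×10⁻¹²) = 1.06×10⁻⁶ V = 1.06 µV

1.06 µV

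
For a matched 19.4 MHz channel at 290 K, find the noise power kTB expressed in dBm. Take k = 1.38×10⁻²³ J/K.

−101.1 dBm

P_n = kTB = 1.38×10⁻²³ × 290 × 1.94×10⁷ = 7.76×10⁻¹⁴ W
In dBm: 10 log₁₀(7.76×10⁻¹⁴ / 10⁻³) = −101.1 dBm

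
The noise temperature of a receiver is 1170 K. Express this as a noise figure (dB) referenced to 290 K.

7.02 dB

F = 1 + T_e/T₀ = 1 + 1170/290 = 5.03448
NF = 10 log₁₀(5.03448) = 7.02 dB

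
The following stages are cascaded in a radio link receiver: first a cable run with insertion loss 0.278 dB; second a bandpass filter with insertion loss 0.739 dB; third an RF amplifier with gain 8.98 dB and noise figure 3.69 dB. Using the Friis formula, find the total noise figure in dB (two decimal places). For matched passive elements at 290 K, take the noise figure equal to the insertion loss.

4.71 dB

Convert to linear (a loss of L dB is a gain of −L dB): F_i = 10^(NF_i/10), G_i = 10^(G_i,dB/10)
  Stage 1: F_1 = 10^(0.278/10) = 1.066, G_1 = 10^(−0.278/10) = 0.9380
  Stage 2: F_2 = 10^(0.739/10) = 1.185, G_2 = 10^(−0.739/10) = 0.8435
  Stage 3: F_3 = 10^(3.69/10) = 2.339, G_3 = 10^(8.98/10) = 7.907
Friis cascade:
  F = 1.066 + (1.185 − 1)/0.9380 + (2.339 − 1)/0.7912 = 2.956
NF = 10 log₁₀(2.956) = 4.71 dB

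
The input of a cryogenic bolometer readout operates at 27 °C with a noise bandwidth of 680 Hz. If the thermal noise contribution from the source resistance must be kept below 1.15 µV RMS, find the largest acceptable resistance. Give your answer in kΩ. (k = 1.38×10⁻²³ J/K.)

117 kΩ

T = 27 °C + 273.15 = 300.15 K
Johnson–Nyquist: V_n = √(4kTRB) ⇒ R = V_n² / (4kTB)
4kTB = 4 × 1.38×10⁻²³ × 300.15 × 6.80×10² = 1.13×10⁻¹⁷
R = (1.15×10⁻⁶)² / 1.13×10⁻¹⁷ = 1.17×10⁵ Ω = 117 kΩ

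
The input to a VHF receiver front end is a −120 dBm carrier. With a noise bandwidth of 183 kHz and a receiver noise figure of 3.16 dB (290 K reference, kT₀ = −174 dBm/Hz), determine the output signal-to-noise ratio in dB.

−1.8 dB

Noise floor: N = −174 + 10 log₁₀(B) + NF
10 log₁₀(1.83×10⁵) = 52.62 dB
N = −174 + 52.62 + 3.16 = −118.22 dBm
SNR = P_sig − N = −120 − (−118.22) = −1.78 dB → −1.8 dB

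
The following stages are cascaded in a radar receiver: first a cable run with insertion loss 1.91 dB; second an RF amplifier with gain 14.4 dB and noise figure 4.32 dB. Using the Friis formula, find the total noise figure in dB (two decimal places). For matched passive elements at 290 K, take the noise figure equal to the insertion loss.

6.23 dB

Convert to linear (a loss of L dB is a gain of −L dB): F_i = 10^(NF_i/10), G_i = 10^(G_i,dB/10)
  Stage 1: F_1 = 10^(1.91/10) = 1.552, G_1 = 10^(−1.91/10) = 0.6442
  Stage 2: F_2 = 10^(4.32/10) = 2.704, G_2 = 10^(14.4/10) = 27.54
Friis cascade:
  F = 1.552 + (2.704 − 1)/0.6442 = 4.198
NF = 10 log₁₀(4.198) = 6.23 dB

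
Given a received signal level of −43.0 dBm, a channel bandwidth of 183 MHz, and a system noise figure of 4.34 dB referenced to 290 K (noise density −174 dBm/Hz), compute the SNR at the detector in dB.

44.0 dB

Noise floor: N = −174 + 10 log₁₀(B) + NF
10 log₁₀(1.83×10⁸) = 82.62 dB
N = −174 + 82.62 + 4.34 = −87.04 dBm
SNR = P_sig − N = −43.0 − (−87.04) = 44.04 dB → 44.0 dB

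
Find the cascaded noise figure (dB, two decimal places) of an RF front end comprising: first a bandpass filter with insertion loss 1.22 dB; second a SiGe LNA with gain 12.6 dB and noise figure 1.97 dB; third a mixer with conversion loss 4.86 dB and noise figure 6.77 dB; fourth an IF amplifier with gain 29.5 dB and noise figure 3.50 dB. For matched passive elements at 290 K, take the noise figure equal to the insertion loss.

4.21 dB

Convert to linear (a loss of L dB is a gain of −L dB): F_i = 10^(NF_i/10), G_i = 10^(G_i,dB/10)
  Stage 1: F_1 = 10^(1.22/10) = 1.324, G_1 = 10^(−1.22/10) = 0.7551
  Stage 2: F_2 = 10^(1.97/10) = 1.574, G_2 = 10^(12.6/10) = 18.20
  Stage 3: F_3 = 10^(6.77/10) = 4.753, G_3 = 10^(−4.86/10) = 0.3266
  Stage 4: F_4 = 10^(3.50/10) = 2.239, G_4 = 10^(29.5/10) = 891.3
Friis cascade:
  F = 1.324 + (1.574 − 1)/0.7551 + (4.753 − 1)/13.74 + (2.239 − 1)/4.487 = 2.634
NF = 10 log₁₀(2.634) = 4.21 dB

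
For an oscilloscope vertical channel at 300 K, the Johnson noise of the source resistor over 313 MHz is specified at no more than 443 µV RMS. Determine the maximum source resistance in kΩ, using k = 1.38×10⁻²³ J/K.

Johnson–Nyquist: V_n = √(4kTRB) ⇒ R = V_n² / (4kTB)
4kTB = 4 × 1.38×10⁻²³ × 300 × 3.13×10⁸ = 5.18×10⁻¹²
R = (4.43×10⁻⁴)² / 5.18×10⁻¹² = 3.79×10⁴ Ω = 37.9 kΩ

37.9 kΩ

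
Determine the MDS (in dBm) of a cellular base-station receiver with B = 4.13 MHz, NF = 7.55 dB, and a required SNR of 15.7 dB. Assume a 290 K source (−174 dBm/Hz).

−84.6 dBm

Sensitivity = −174 + 10 log₁₀(B) + NF + SNR_min
= −174 + 66.16 + 7.55 + 15.7
= −84.59 dBm → −84.6 dBm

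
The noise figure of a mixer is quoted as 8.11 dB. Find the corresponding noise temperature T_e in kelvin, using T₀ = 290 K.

1587 K

F = 10^(8.11/10) = 6.47143
T_e = (F − 1)·T₀ = (6.47143 − 1) × 290 = 1587 K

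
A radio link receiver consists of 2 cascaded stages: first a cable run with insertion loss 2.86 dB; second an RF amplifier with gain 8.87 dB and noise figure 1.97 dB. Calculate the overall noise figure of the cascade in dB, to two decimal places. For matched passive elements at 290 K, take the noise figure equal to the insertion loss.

Convert to linear (a loss of L dB is a gain of −L dB): F_i = 10^(NF_i/10), G_i = 10^(G_i,dB/10)
  Stage 1: F_1 = 10^(2.86/10) = 1.932, G_1 = 10^(−2.86/10) = 0.5176
  Stage 2: F_2 = 10^(1.97/10) = 1.574, G_2 = 10^(8.87/10) = 7.709
Friis cascade:
  F = 1.932 + (1.574 − 1)/0.5176 = 3.041
NF = 10 log₁₀(3.041) = 4.83 dB

4.83 dB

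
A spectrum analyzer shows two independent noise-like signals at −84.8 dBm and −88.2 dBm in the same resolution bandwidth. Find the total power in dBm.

Convert to linear, add, convert back:
P₁ = 3.31×10⁻¹² W, P₂ = 1.51×10⁻¹² W
P_tot = 4.82×10⁻¹² W → 10 log₁₀(P_tot / 10⁻³) = −83.2 dBm

−83.2 dBm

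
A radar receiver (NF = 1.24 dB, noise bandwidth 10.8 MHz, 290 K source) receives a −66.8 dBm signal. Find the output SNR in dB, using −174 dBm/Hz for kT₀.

Noise floor: N = −174 + 10 log₁₀(B) + NF
10 log₁₀(1.08×10⁷) = 70.33 dB
N = −174 + 70.33 + 1.24 = −102.43 dBm
SNR = P_sig − N = −66.8 − (−102.43) = 35.63 dB → 35.6 dB

35.6 dB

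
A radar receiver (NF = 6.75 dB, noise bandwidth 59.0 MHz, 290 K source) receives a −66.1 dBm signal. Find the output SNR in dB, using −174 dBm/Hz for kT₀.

Noise floor: N = −174 + 10 log₁₀(B) + NF
10 log₁₀(5.90×10⁷) = 77.71 dB
N = −174 + 77.71 + 6.75 = −89.54 dBm
SNR = P_sig − N = −66.1 − (−89.54) = 23.44 dB → 23.4 dB

23.4 dB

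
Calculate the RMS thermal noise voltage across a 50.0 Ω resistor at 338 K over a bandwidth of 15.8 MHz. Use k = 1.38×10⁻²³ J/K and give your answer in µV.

3.84 µV

V_n = √(4kTRB)
4kTRB = 4 × 1.38×10⁻²³ × 338 × 5.00×10¹ × 1.58×10⁷ = 1.47×10⁻¹¹ V²
V_n = √(1.47×10⁻¹¹) = 3.84×10⁻⁶ V = 3.84 µV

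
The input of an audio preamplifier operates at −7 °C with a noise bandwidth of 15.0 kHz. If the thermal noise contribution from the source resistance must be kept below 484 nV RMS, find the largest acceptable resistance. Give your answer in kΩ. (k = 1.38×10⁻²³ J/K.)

T = −7 °C + 273.15 = 266.15 K
Johnson–Nyquist: V_n = √(4kTRB) ⇒ R = V_n² / (4kTB)
4kTB = 4 × 1.38×10⁻²³ × 266.15 × 1.50×10⁴ = 2.20×10⁻¹⁶
R = (4.84×10⁻⁷)² / 2.20×10⁻¹⁶ = 1.06×10³ Ω = 1.06 kΩ

1.06 kΩ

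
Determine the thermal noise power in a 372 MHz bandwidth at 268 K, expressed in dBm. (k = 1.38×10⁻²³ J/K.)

P_n = kTB = 1.38×10⁻²³ × 268 × 3.72×10⁸ = 1.38×10⁻¹² W
In dBm: 10 log₁₀(1.38×10⁻¹² / 10⁻³) = −88.6 dBm

−88.6 dBm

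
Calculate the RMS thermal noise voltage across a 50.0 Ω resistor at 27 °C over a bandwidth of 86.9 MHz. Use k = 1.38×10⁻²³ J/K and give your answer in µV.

8.48 µV

T = 27 °C + 273.15 = 300.15 K
V_n = √(4kTRB)
4kTRB = 4 × 1.38×10⁻²³ × 300.15 × 5.00×10¹ × 8.69×10⁷ = 7.20×10⁻¹¹ V²
V_n = √(7.20×10⁻¹¹) = 8.48×10⁻⁶ V = 8.48 µV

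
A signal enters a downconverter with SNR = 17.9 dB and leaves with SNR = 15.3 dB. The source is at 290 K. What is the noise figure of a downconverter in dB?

NF (dB) = SNR_in(dB) − SNR_out(dB) when the source is at T₀
NF = 17.9 − 15.3 = 2.6 dB

2.6 dB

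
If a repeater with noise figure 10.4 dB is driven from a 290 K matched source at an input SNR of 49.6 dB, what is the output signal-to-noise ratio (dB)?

39.2 dB

By definition F = SNR_in/SNR_out, so in dB: SNR_out = SNR_in − NF
SNR_out = 49.6 − 10.4 = 39.2 dB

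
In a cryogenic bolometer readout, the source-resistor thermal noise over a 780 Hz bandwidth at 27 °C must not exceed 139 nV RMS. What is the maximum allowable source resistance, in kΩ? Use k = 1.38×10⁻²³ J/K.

T = 27 °C + 273.15 = 300.15 K
Johnson–Nyquist: V_n = √(4kTRB) ⇒ R = V_n² / (4kTB)
4kTB = 4 × 1.38×10⁻²³ × 300.15 × 7.80×10² = 1.29×10⁻¹⁷
R = (1.39×10⁻⁷)² / 1.29×10⁻¹⁷ = 1.50×10³ Ω = 1.50 kΩ

1.50 kΩ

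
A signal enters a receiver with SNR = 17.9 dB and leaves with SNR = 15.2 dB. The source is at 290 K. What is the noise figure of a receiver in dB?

2.7 dB

NF (dB) = SNR_in(dB) − SNR_out(dB) when the source is at T₀
NF = 17.9 − 15.2 = 2.7 dB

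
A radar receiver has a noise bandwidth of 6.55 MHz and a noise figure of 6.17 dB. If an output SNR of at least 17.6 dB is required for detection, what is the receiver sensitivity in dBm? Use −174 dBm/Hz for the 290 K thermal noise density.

−82.1 dBm

Sensitivity = −174 + 10 log₁₀(B) + NF + SNR_min
= −174 + 68.16 + 6.17 + 17.6
= −82.07 dBm → −82.1 dBm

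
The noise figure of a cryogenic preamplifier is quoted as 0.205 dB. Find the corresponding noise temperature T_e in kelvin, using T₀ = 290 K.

F = 10^(0.205/10) = 1.04833
T_e = (F − 1)·T₀ = (1.04833 − 1) × 290 = 14.0 K

14.0 K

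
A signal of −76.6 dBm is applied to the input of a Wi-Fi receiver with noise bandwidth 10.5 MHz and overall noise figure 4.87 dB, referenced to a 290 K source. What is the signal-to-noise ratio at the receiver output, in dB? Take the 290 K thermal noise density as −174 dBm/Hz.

Noise floor: N = −174 + 10 log₁₀(B) + NF
10 log₁₀(1.05×10⁷) = 70.21 dB
N = −174 + 70.21 + 4.87 = −98.92 dBm
SNR = P_sig − N = −76.6 − (−98.92) = 22.32 dB → 22.3 dB

22.3 dB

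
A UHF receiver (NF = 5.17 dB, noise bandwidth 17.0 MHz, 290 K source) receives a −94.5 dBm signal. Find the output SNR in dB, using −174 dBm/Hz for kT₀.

Noise floor: N = −174 + 10 log₁₀(B) + NF
10 log₁₀(1.70×10⁷) = 72.3 dB
N = −174 + 72.3 + 5.17 = −96.53 dBm
SNR = P_sig − N = −94.5 − (−96.53) = 2.03 dB → 2.0 dB

2.0 dB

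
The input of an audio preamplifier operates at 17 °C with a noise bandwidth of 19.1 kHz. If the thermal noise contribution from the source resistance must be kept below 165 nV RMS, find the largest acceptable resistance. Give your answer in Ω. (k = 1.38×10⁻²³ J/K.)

89.0 Ω

T = 17 °C + 273.15 = 290.15 K
Johnson–Nyquist: V_n = √(4kTRB) ⇒ R = V_n² / (4kTB)
4kTB = 4 × 1.38×10⁻²³ × 290.15 × 1.91×10⁴ = 3.06×10⁻¹⁶
R = (1.65×10⁻⁷)² / 3.06×10⁻¹⁶ = 8.90×10¹ Ω = 89.0 Ω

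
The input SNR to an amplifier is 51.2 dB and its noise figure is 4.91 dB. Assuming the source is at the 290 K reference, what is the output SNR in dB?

46.29 dB

By definition F = SNR_in/SNR_out, so in dB: SNR_out = SNR_in − NF
SNR_out = 51.2 − 4.91 = 46.29 dB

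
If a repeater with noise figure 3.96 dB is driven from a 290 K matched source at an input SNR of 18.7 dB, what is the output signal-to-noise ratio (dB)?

14.74 dB

By definition F = SNR_in/SNR_out, so in dB: SNR_out = SNR_in − NF
SNR_out = 18.7 − 3.96 = 14.74 dB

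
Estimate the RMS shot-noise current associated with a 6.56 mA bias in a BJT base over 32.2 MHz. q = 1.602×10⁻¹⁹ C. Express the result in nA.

260 nA

I_n = √(2qI·B)
2qI·B = 2 × 1.602×10⁻¹⁹ × 6.56×10⁻³ × 3.22×10⁷ = 6.77×10⁻¹⁴ A²
I_n = √(6.77×10⁻¹⁴) = 2.60×10⁻⁷ A = 260 nA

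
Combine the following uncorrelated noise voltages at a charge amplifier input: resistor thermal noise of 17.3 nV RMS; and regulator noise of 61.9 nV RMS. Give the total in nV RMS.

64.3 nV

Uncorrelated sources add in power (mean-square): V_tot = √(ΣV_i²)
V_tot = √[(1.73×10⁻⁸)² + (6.19×10⁻⁸)²] = 6.43×10⁻⁸ V = 64.3 nV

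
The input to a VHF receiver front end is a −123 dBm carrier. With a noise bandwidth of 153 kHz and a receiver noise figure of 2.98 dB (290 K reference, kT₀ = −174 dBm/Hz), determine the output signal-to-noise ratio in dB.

−3.8 dB

Noise floor: N = −174 + 10 log₁₀(B) + NF
10 log₁₀(1.53×10⁵) = 51.85 dB
N = −174 + 51.85 + 2.98 = −119.17 dBm
SNR = P_sig − N = −123 − (−119.17) = −3.83 dB → −3.8 dB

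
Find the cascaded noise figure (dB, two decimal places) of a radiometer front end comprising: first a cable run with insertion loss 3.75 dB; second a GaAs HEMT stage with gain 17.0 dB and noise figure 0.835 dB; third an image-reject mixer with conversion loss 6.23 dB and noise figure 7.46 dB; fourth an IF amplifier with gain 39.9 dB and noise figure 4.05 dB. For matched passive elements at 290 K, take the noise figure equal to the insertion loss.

5.31 dB

Convert to linear (a loss of L dB is a gain of −L dB): F_i = 10^(NF_i/10), G_i = 10^(G_i,dB/10)
  Stage 1: F_1 = 10^(3.75/10) = 2.371, G_1 = 10^(−3.75/10) = 0.4217
  Stage 2: F_2 = 10^(0.835/10) = 1.212, G_2 = 10^(17.0/10) = 50.12
  Stage 3: F_3 = 10^(7.46/10) = 5.572, G_3 = 10^(−6.23/10) = 0.2382
  Stage 4: F_4 = 10^(4.05/10) = 2.541, G_4 = 10^(39.9/10) = 9772
Friis cascade:
  F = 2.371 + (1.212 − 1)/0.4217 + (5.572 − 1)/21.13 + (2.541 − 1)/5.035 = 3.396
NF = 10 log₁₀(3.396) = 5.31 dB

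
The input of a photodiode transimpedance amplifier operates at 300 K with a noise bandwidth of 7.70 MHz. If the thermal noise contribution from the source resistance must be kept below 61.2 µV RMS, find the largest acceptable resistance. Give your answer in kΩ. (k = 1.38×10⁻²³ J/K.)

Johnson–Nyquist: V_n = √(4kTRB) ⇒ R = V_n² / (4kTB)
4kTB = 4 × 1.38×10⁻²³ × 300 × 7.70×10⁶ = 1.28×10⁻¹³
R = (6.12×10⁻⁵)² / 1.28×10⁻¹³ = 2.94×10⁴ Ω = 29.4 kΩ

29.4 kΩ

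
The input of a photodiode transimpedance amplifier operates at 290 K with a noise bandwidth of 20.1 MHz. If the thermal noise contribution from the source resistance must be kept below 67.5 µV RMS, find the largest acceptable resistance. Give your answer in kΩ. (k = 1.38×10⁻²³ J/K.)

14.2 kΩ

Johnson–Nyquist: V_n = √(4kTRB) ⇒ R = V_n² / (4kTB)
4kTB = 4 × 1.38×10⁻²³ × 290 × 2.01×10⁷ = 3.22×10⁻¹³
R = (6.75×10⁻⁵)² / 3.22×10⁻¹³ = 1.42×10⁴ Ω = 14.2 kΩ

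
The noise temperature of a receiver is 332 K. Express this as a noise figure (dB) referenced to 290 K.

F = 1 + T_e/T₀ = 1 + 332/290 = 2.14483
NF = 10 log₁₀(2.14483) = 3.31 dB

3.31 dB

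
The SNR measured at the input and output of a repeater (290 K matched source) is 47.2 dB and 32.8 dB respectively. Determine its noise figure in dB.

NF (dB) = SNR_in(dB) − SNR_out(dB) when the source is at T₀
NF = 47.2 − 32.8 = 14.4 dB

14.4 dB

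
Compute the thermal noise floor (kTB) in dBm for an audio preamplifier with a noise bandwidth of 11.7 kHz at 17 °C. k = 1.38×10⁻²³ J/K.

−133.3 dBm

T = 17 °C + 273.15 = 290.15 K
P_n = kTB = 1.38×10⁻²³ × 290.15 × 1.17×10⁴ = 4.68×10⁻¹⁷ W
In dBm: 10 log₁₀(4.68×10⁻¹⁷ / 10⁻³) = −133.3 dBm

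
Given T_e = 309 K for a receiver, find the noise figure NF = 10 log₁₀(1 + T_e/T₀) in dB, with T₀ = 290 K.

3.15 dB

F = 1 + T_e/T₀ = 1 + 309/290 = 2.06552
NF = 10 log₁₀(2.06552) = 3.15 dB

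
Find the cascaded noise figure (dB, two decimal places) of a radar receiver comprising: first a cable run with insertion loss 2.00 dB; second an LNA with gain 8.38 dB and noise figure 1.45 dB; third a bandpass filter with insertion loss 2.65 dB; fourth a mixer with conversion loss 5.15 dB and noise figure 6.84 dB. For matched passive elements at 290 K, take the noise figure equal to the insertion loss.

Convert to linear (a loss of L dB is a gain of −L dB): F_i = 10^(NF_i/10), G_i = 10^(G_i,dB/10)
  Stage 1: F_1 = 10^(2.00/10) = 1.585, G_1 = 10^(−2.00/10) = 0.6310
  Stage 2: F_2 = 10^(1.45/10) = 1.396, G_2 = 10^(8.38/10) = 6.887
  Stage 3: F_3 = 10^(2.65/10) = 1.841, G_3 = 10^(−2.65/10) = 0.5433
  Stage 4: F_4 = 10^(6.84/10) = 4.831, G_4 = 10^(−5.15/10) = 0.3055
Friis cascade:
  F = 1.585 + (1.396 − 1)/0.6310 + (1.841 − 1)/4.345 + (4.831 − 1)/2.360 = 4.029
NF = 10 log₁₀(4.029) = 6.05 dB

6.05 dB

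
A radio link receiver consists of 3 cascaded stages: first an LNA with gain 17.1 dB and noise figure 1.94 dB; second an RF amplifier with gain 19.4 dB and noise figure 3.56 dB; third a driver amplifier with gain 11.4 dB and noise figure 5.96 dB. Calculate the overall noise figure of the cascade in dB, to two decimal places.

Convert to linear (a loss of L dB is a gain of −L dB): F_i = 10^(NF_i/10), G_i = 10^(G_i,dB/10)
  Stage 1: F_1 = 10^(1.94/10) = 1.563, G_1 = 10^(17.1/10) = 51.29
  Stage 2: F_2 = 10^(3.56/10) = 2.270, G_2 = 10^(19.4/10) = 87.10
  Stage 3: F_3 = 10^(5.96/10) = 3.945, G_3 = 10^(11.4/10) = 13.80
Friis cascade:
  F = 1.563 + (2.270 − 1)/51.29 + (3.945 − 1)/4467 = 1.589
NF = 10 log₁₀(1.589) = 2.01 dB

2.01 dB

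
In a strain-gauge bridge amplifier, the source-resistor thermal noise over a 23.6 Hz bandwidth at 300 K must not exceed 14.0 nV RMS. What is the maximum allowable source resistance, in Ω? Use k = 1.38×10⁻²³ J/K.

Johnson–Nyquist: V_n = √(4kTRB) ⇒ R = V_n² / (4kTB)
4kTB = 4 × 1.38×10⁻²³ × 300 × 2.36×10¹ = 3.91×10⁻¹⁹
R = (1.40×10⁻⁸)² / 3.91×10⁻¹⁹ = 5.02×10² Ω = 502 Ω

502 Ω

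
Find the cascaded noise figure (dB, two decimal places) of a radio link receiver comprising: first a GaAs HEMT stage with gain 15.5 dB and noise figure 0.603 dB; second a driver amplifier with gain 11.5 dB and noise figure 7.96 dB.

Convert to linear (a loss of L dB is a gain of −L dB): F_i = 10^(NF_i/10), G_i = 10^(G_i,dB/10)
  Stage 1: F_1 = 10^(0.603/10) = 1.149, G_1 = 10^(15.5/10) = 35.48
  Stage 2: F_2 = 10^(7.96/10) = 6.252, G_2 = 10^(11.5/10) = 14.13
Friis cascade:
  F = 1.149 + (6.252 − 1)/35.48 = 1.297
NF = 10 log₁₀(1.297) = 1.13 dB

1.13 dB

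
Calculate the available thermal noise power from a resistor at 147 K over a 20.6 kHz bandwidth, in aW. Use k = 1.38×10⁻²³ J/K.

41.8 aW

P_n = kTB = 1.38×10⁻²³ × 147 × 2.06×10⁴ = 4.18×10⁻¹⁷ W = 41.8 aW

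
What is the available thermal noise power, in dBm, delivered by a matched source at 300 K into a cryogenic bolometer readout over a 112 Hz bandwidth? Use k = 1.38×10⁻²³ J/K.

−153.3 dBm

P_n = kTB = 1.38×10⁻²³ × 300 × 1.12×10² = 4.64×10⁻¹⁹ W
In dBm: 10 log₁₀(4.64×10⁻¹⁹ / 10⁻³) = −153.3 dBm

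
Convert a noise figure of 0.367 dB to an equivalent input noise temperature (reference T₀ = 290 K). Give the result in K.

F = 10^(0.367/10) = 1.08818
T_e = (F − 1)·T₀ = (1.08818 − 1) × 290 = 25.6 K

25.6 K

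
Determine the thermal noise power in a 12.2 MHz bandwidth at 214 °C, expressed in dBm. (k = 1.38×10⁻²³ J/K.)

T = 214 °C + 273.15 = 487.15 K
P_n = kTB = 1.38×10⁻²³ × 487.15 × 1.22×10⁷ = 8.20×10⁻¹⁴ W
In dBm: 10 log₁₀(8.20×10⁻¹⁴ / 10⁻³) = −100.9 dBm

−100.9 dBm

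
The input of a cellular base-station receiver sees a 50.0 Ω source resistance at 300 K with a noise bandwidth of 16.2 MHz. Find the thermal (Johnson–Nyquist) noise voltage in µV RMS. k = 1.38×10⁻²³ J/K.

3.66 µV

V_n = √(4kTRB)
4kTRB = 4 × 1.38×10⁻²³ × 300 × 5.00×10¹ × 1.62×10⁷ = 1.34×10⁻¹¹ V²
V_n = √(1.34×10⁻¹¹) = 3.66×10⁻⁶ V = 3.66 µV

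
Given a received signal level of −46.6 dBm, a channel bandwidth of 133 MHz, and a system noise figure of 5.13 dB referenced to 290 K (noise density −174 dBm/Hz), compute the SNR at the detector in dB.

41.0 dB

Noise floor: N = −174 + 10 log₁₀(B) + NF
10 log₁₀(1.33×10⁸) = 81.24 dB
N = −174 + 81.24 + 5.13 = −87.63 dBm
SNR = P_sig − N = −46.6 − (−87.63) = 41.03 dB → 41.0 dB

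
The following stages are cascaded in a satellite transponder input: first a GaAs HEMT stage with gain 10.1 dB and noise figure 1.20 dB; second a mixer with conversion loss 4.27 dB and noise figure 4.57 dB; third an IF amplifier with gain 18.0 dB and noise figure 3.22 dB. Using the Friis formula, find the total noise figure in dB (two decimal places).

2.52 dB

Convert to linear (a loss of L dB is a gain of −L dB): F_i = 10^(NF_i/10), G_i = 10^(G_i,dB/10)
  Stage 1: F_1 = 10^(1.20/10) = 1.318, G_1 = 10^(10.1/10) = 10.23
  Stage 2: F_2 = 10^(4.57/10) = 2.864, G_2 = 10^(−4.27/10) = 0.3741
  Stage 3: F_3 = 10^(3.22/10) = 2.099, G_3 = 10^(18.0/10) = 63.10
Friis cascade:
  F = 1.318 + (2.864 − 1)/10.23 + (2.099 − 1)/3.828 = 1.787
NF = 10 log₁₀(1.787) = 2.52 dB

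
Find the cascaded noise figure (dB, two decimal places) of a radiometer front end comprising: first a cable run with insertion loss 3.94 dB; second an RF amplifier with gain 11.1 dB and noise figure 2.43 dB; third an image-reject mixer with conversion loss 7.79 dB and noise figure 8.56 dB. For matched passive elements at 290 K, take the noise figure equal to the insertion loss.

7.42 dB

Convert to linear (a loss of L dB is a gain of −L dB): F_i = 10^(NF_i/10), G_i = 10^(G_i,dB/10)
  Stage 1: F_1 = 10^(3.94/10) = 2.477, G_1 = 10^(−3.94/10) = 0.4036
  Stage 2: F_2 = 10^(2.43/10) = 1.750, G_2 = 10^(11.1/10) = 12.88
  Stage 3: F_3 = 10^(8.56/10) = 7.178, G_3 = 10^(−7.79/10) = 0.1663
Friis cascade:
  F = 2.477 + (1.750 − 1)/0.4036 + (7.178 − 1)/5.200 = 5.523
NF = 10 log₁₀(5.523) = 7.42 dB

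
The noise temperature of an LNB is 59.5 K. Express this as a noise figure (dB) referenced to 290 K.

F = 1 + T_e/T₀ = 1 + 59.5/290 = 1.20517
NF = 10 log₁₀(1.20517) = 0.810 dB

0.810 dB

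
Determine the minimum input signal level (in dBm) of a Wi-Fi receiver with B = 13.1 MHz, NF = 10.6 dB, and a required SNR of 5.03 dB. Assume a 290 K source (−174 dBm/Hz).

−87.2 dBm

Sensitivity = −174 + 10 log₁₀(B) + NF + SNR_min
= −174 + 71.17 + 10.6 + 5.03
= −87.20 dBm → −87.2 dBm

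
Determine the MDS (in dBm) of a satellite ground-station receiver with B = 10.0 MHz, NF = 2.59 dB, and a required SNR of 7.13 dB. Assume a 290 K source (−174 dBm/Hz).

Sensitivity = −174 + 10 log₁₀(B) + NF + SNR_min
= −174 + 70 + 2.59 + 7.13
= −94.28 dBm → −94.3 dBm

−94.3 dBm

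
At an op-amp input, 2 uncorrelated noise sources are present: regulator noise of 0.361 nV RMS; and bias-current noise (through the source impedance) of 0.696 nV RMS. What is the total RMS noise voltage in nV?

0.784 nV

Uncorrelated sources add in power (mean-square): V_tot = √(ΣV_i²)
V_tot = √[(3.61×10⁻¹⁰)² + (6.96×10⁻¹⁰)²] = 7.84×10⁻¹⁰ V = 0.784 nV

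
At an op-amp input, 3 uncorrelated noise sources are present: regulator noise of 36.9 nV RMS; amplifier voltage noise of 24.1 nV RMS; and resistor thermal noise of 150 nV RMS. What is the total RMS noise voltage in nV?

156 nV

Uncorrelated sources add in power (mean-square): V_tot = √(ΣV_i²)
V_tot = √[(3.69×10⁻⁸)² + (2.41×10⁻⁸)² + (1.50×10⁻⁷)²] = 1.56×10⁻⁷ V = 156 nV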